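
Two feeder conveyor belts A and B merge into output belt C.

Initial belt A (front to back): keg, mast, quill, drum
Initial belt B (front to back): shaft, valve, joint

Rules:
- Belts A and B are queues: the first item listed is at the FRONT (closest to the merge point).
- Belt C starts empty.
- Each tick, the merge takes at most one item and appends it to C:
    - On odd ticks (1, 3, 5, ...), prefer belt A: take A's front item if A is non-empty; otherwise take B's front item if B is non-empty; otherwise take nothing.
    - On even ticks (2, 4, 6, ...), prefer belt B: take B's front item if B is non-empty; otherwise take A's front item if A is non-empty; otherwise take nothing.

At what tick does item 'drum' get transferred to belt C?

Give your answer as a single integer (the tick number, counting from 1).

Tick 1: prefer A, take keg from A; A=[mast,quill,drum] B=[shaft,valve,joint] C=[keg]
Tick 2: prefer B, take shaft from B; A=[mast,quill,drum] B=[valve,joint] C=[keg,shaft]
Tick 3: prefer A, take mast from A; A=[quill,drum] B=[valve,joint] C=[keg,shaft,mast]
Tick 4: prefer B, take valve from B; A=[quill,drum] B=[joint] C=[keg,shaft,mast,valve]
Tick 5: prefer A, take quill from A; A=[drum] B=[joint] C=[keg,shaft,mast,valve,quill]
Tick 6: prefer B, take joint from B; A=[drum] B=[-] C=[keg,shaft,mast,valve,quill,joint]
Tick 7: prefer A, take drum from A; A=[-] B=[-] C=[keg,shaft,mast,valve,quill,joint,drum]

Answer: 7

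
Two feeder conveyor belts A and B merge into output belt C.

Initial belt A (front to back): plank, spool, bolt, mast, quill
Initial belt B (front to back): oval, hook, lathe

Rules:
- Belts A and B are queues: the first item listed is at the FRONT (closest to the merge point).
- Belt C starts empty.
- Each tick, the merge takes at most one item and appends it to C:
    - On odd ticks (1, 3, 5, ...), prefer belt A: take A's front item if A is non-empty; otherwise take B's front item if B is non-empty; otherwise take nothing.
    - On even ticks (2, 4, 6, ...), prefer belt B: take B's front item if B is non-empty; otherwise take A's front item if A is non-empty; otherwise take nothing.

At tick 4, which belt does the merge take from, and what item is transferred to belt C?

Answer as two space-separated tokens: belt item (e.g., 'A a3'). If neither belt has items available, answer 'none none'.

Tick 1: prefer A, take plank from A; A=[spool,bolt,mast,quill] B=[oval,hook,lathe] C=[plank]
Tick 2: prefer B, take oval from B; A=[spool,bolt,mast,quill] B=[hook,lathe] C=[plank,oval]
Tick 3: prefer A, take spool from A; A=[bolt,mast,quill] B=[hook,lathe] C=[plank,oval,spool]
Tick 4: prefer B, take hook from B; A=[bolt,mast,quill] B=[lathe] C=[plank,oval,spool,hook]

Answer: B hook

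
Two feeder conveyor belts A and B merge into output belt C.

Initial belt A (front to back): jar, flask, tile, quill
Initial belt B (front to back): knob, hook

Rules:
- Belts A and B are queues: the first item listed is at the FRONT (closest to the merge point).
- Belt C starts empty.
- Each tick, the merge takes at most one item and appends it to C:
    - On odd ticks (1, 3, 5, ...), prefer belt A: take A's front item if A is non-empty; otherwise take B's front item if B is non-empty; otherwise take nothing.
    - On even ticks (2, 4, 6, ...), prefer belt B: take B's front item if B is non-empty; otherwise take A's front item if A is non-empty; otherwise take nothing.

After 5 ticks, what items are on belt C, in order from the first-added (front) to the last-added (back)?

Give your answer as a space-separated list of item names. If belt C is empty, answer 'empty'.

Answer: jar knob flask hook tile

Derivation:
Tick 1: prefer A, take jar from A; A=[flask,tile,quill] B=[knob,hook] C=[jar]
Tick 2: prefer B, take knob from B; A=[flask,tile,quill] B=[hook] C=[jar,knob]
Tick 3: prefer A, take flask from A; A=[tile,quill] B=[hook] C=[jar,knob,flask]
Tick 4: prefer B, take hook from B; A=[tile,quill] B=[-] C=[jar,knob,flask,hook]
Tick 5: prefer A, take tile from A; A=[quill] B=[-] C=[jar,knob,flask,hook,tile]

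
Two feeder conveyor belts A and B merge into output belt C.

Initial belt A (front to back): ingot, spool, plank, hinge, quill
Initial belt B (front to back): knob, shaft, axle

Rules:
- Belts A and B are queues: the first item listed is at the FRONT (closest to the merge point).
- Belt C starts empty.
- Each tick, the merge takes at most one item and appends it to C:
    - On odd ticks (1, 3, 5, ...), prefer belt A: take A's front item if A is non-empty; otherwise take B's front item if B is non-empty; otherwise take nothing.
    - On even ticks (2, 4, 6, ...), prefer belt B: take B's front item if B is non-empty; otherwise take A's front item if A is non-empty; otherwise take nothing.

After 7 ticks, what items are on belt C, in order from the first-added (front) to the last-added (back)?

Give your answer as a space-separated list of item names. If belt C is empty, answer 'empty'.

Tick 1: prefer A, take ingot from A; A=[spool,plank,hinge,quill] B=[knob,shaft,axle] C=[ingot]
Tick 2: prefer B, take knob from B; A=[spool,plank,hinge,quill] B=[shaft,axle] C=[ingot,knob]
Tick 3: prefer A, take spool from A; A=[plank,hinge,quill] B=[shaft,axle] C=[ingot,knob,spool]
Tick 4: prefer B, take shaft from B; A=[plank,hinge,quill] B=[axle] C=[ingot,knob,spool,shaft]
Tick 5: prefer A, take plank from A; A=[hinge,quill] B=[axle] C=[ingot,knob,spool,shaft,plank]
Tick 6: prefer B, take axle from B; A=[hinge,quill] B=[-] C=[ingot,knob,spool,shaft,plank,axle]
Tick 7: prefer A, take hinge from A; A=[quill] B=[-] C=[ingot,knob,spool,shaft,plank,axle,hinge]

Answer: ingot knob spool shaft plank axle hinge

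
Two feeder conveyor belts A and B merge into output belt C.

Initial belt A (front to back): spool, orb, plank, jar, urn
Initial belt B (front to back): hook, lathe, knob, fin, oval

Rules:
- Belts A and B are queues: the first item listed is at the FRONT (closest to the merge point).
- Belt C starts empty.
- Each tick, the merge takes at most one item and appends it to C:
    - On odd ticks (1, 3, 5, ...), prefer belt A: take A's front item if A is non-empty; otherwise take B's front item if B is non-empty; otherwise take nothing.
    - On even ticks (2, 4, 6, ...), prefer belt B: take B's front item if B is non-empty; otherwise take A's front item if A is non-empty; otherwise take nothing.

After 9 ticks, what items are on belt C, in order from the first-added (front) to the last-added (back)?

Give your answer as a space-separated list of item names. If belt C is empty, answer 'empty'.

Tick 1: prefer A, take spool from A; A=[orb,plank,jar,urn] B=[hook,lathe,knob,fin,oval] C=[spool]
Tick 2: prefer B, take hook from B; A=[orb,plank,jar,urn] B=[lathe,knob,fin,oval] C=[spool,hook]
Tick 3: prefer A, take orb from A; A=[plank,jar,urn] B=[lathe,knob,fin,oval] C=[spool,hook,orb]
Tick 4: prefer B, take lathe from B; A=[plank,jar,urn] B=[knob,fin,oval] C=[spool,hook,orb,lathe]
Tick 5: prefer A, take plank from A; A=[jar,urn] B=[knob,fin,oval] C=[spool,hook,orb,lathe,plank]
Tick 6: prefer B, take knob from B; A=[jar,urn] B=[fin,oval] C=[spool,hook,orb,lathe,plank,knob]
Tick 7: prefer A, take jar from A; A=[urn] B=[fin,oval] C=[spool,hook,orb,lathe,plank,knob,jar]
Tick 8: prefer B, take fin from B; A=[urn] B=[oval] C=[spool,hook,orb,lathe,plank,knob,jar,fin]
Tick 9: prefer A, take urn from A; A=[-] B=[oval] C=[spool,hook,orb,lathe,plank,knob,jar,fin,urn]

Answer: spool hook orb lathe plank knob jar fin urn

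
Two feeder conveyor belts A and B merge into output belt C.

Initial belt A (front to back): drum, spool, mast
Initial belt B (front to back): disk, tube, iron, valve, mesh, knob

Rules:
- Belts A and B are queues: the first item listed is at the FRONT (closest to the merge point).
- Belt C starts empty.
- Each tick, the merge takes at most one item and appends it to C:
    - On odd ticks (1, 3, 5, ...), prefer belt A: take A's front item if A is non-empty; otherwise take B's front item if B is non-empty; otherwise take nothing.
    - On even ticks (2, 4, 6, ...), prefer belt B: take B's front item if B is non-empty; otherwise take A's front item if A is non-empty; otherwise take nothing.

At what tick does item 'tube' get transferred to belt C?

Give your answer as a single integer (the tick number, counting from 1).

Answer: 4

Derivation:
Tick 1: prefer A, take drum from A; A=[spool,mast] B=[disk,tube,iron,valve,mesh,knob] C=[drum]
Tick 2: prefer B, take disk from B; A=[spool,mast] B=[tube,iron,valve,mesh,knob] C=[drum,disk]
Tick 3: prefer A, take spool from A; A=[mast] B=[tube,iron,valve,mesh,knob] C=[drum,disk,spool]
Tick 4: prefer B, take tube from B; A=[mast] B=[iron,valve,mesh,knob] C=[drum,disk,spool,tube]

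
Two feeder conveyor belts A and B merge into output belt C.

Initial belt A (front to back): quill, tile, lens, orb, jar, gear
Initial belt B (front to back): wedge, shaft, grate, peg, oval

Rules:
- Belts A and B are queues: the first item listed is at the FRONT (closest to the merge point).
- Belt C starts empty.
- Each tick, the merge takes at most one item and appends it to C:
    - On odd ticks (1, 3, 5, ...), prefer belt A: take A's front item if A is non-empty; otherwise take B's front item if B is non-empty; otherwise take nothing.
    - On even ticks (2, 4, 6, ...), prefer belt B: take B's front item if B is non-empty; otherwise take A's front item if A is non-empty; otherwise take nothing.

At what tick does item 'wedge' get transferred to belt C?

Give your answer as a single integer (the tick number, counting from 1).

Tick 1: prefer A, take quill from A; A=[tile,lens,orb,jar,gear] B=[wedge,shaft,grate,peg,oval] C=[quill]
Tick 2: prefer B, take wedge from B; A=[tile,lens,orb,jar,gear] B=[shaft,grate,peg,oval] C=[quill,wedge]

Answer: 2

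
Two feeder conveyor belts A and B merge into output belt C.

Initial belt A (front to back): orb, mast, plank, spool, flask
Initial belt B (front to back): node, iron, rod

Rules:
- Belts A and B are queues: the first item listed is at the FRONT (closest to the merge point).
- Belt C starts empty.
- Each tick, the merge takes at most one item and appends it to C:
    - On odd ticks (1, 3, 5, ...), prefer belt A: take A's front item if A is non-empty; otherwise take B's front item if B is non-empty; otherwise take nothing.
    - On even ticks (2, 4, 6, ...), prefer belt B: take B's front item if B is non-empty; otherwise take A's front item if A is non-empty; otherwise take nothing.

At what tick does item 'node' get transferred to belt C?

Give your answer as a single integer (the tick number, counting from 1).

Tick 1: prefer A, take orb from A; A=[mast,plank,spool,flask] B=[node,iron,rod] C=[orb]
Tick 2: prefer B, take node from B; A=[mast,plank,spool,flask] B=[iron,rod] C=[orb,node]

Answer: 2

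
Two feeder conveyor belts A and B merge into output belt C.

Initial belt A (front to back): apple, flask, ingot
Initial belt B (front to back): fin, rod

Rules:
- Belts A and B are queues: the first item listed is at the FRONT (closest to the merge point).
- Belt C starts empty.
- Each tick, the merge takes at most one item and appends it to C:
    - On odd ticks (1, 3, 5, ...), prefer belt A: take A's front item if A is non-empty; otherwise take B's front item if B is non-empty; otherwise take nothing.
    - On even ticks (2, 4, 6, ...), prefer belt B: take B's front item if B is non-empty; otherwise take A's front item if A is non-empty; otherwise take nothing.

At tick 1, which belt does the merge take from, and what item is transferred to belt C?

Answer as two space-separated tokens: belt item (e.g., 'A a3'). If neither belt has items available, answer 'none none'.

Tick 1: prefer A, take apple from A; A=[flask,ingot] B=[fin,rod] C=[apple]

Answer: A apple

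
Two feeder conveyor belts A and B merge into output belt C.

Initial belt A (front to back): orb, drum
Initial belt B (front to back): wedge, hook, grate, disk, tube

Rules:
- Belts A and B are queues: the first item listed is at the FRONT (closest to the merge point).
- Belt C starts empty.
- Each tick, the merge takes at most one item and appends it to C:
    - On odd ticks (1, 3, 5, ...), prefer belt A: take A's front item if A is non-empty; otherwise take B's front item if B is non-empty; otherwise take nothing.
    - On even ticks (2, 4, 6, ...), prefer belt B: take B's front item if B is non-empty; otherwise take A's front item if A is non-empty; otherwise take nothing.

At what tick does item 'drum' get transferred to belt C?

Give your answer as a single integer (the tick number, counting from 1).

Tick 1: prefer A, take orb from A; A=[drum] B=[wedge,hook,grate,disk,tube] C=[orb]
Tick 2: prefer B, take wedge from B; A=[drum] B=[hook,grate,disk,tube] C=[orb,wedge]
Tick 3: prefer A, take drum from A; A=[-] B=[hook,grate,disk,tube] C=[orb,wedge,drum]

Answer: 3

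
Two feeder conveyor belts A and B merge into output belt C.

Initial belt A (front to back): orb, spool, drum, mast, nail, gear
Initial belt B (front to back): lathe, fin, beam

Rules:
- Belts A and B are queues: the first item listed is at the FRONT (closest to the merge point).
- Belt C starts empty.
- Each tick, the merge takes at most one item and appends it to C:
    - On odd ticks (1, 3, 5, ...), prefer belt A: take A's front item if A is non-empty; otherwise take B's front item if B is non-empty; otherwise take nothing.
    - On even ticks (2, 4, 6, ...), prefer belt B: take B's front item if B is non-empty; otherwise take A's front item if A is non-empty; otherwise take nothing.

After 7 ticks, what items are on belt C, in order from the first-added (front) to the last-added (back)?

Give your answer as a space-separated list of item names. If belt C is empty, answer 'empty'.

Tick 1: prefer A, take orb from A; A=[spool,drum,mast,nail,gear] B=[lathe,fin,beam] C=[orb]
Tick 2: prefer B, take lathe from B; A=[spool,drum,mast,nail,gear] B=[fin,beam] C=[orb,lathe]
Tick 3: prefer A, take spool from A; A=[drum,mast,nail,gear] B=[fin,beam] C=[orb,lathe,spool]
Tick 4: prefer B, take fin from B; A=[drum,mast,nail,gear] B=[beam] C=[orb,lathe,spool,fin]
Tick 5: prefer A, take drum from A; A=[mast,nail,gear] B=[beam] C=[orb,lathe,spool,fin,drum]
Tick 6: prefer B, take beam from B; A=[mast,nail,gear] B=[-] C=[orb,lathe,spool,fin,drum,beam]
Tick 7: prefer A, take mast from A; A=[nail,gear] B=[-] C=[orb,lathe,spool,fin,drum,beam,mast]

Answer: orb lathe spool fin drum beam mast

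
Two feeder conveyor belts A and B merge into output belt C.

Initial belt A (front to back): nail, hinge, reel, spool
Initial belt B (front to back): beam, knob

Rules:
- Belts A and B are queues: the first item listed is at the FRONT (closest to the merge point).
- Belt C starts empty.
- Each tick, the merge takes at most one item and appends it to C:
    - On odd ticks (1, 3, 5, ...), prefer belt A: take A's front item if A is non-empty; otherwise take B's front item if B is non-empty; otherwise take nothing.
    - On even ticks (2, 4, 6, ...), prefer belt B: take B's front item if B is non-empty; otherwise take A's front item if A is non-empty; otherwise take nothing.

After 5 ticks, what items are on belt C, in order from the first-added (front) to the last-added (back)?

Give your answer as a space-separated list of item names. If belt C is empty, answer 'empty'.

Answer: nail beam hinge knob reel

Derivation:
Tick 1: prefer A, take nail from A; A=[hinge,reel,spool] B=[beam,knob] C=[nail]
Tick 2: prefer B, take beam from B; A=[hinge,reel,spool] B=[knob] C=[nail,beam]
Tick 3: prefer A, take hinge from A; A=[reel,spool] B=[knob] C=[nail,beam,hinge]
Tick 4: prefer B, take knob from B; A=[reel,spool] B=[-] C=[nail,beam,hinge,knob]
Tick 5: prefer A, take reel from A; A=[spool] B=[-] C=[nail,beam,hinge,knob,reel]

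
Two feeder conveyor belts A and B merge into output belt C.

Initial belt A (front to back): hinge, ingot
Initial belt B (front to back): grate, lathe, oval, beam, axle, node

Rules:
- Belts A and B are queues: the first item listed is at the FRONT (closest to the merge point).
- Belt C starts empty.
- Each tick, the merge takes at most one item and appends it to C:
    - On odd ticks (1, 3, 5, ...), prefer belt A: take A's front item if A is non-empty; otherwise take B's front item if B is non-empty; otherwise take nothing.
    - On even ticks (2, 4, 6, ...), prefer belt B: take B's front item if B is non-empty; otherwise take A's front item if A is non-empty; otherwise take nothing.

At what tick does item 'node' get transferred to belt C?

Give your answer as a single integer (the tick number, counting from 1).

Answer: 8

Derivation:
Tick 1: prefer A, take hinge from A; A=[ingot] B=[grate,lathe,oval,beam,axle,node] C=[hinge]
Tick 2: prefer B, take grate from B; A=[ingot] B=[lathe,oval,beam,axle,node] C=[hinge,grate]
Tick 3: prefer A, take ingot from A; A=[-] B=[lathe,oval,beam,axle,node] C=[hinge,grate,ingot]
Tick 4: prefer B, take lathe from B; A=[-] B=[oval,beam,axle,node] C=[hinge,grate,ingot,lathe]
Tick 5: prefer A, take oval from B; A=[-] B=[beam,axle,node] C=[hinge,grate,ingot,lathe,oval]
Tick 6: prefer B, take beam from B; A=[-] B=[axle,node] C=[hinge,grate,ingot,lathe,oval,beam]
Tick 7: prefer A, take axle from B; A=[-] B=[node] C=[hinge,grate,ingot,lathe,oval,beam,axle]
Tick 8: prefer B, take node from B; A=[-] B=[-] C=[hinge,grate,ingot,lathe,oval,beam,axle,node]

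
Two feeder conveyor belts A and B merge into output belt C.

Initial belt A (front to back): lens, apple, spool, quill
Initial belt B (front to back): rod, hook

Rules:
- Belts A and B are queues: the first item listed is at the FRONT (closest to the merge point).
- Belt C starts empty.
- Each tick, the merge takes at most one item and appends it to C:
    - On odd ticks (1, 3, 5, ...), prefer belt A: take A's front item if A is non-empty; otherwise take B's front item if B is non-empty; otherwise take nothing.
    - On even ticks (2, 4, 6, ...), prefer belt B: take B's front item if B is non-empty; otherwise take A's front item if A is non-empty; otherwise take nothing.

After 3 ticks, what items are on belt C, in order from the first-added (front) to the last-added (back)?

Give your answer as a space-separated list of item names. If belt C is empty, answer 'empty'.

Tick 1: prefer A, take lens from A; A=[apple,spool,quill] B=[rod,hook] C=[lens]
Tick 2: prefer B, take rod from B; A=[apple,spool,quill] B=[hook] C=[lens,rod]
Tick 3: prefer A, take apple from A; A=[spool,quill] B=[hook] C=[lens,rod,apple]

Answer: lens rod apple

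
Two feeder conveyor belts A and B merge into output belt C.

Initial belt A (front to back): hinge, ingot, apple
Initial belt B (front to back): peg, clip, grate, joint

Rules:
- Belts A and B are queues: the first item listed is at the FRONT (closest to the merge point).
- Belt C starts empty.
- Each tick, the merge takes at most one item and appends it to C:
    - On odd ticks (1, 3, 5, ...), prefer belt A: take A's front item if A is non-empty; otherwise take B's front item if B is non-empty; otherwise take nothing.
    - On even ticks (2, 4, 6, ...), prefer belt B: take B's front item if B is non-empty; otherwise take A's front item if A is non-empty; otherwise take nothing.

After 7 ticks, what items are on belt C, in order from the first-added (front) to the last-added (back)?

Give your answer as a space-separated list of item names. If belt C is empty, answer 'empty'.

Answer: hinge peg ingot clip apple grate joint

Derivation:
Tick 1: prefer A, take hinge from A; A=[ingot,apple] B=[peg,clip,grate,joint] C=[hinge]
Tick 2: prefer B, take peg from B; A=[ingot,apple] B=[clip,grate,joint] C=[hinge,peg]
Tick 3: prefer A, take ingot from A; A=[apple] B=[clip,grate,joint] C=[hinge,peg,ingot]
Tick 4: prefer B, take clip from B; A=[apple] B=[grate,joint] C=[hinge,peg,ingot,clip]
Tick 5: prefer A, take apple from A; A=[-] B=[grate,joint] C=[hinge,peg,ingot,clip,apple]
Tick 6: prefer B, take grate from B; A=[-] B=[joint] C=[hinge,peg,ingot,clip,apple,grate]
Tick 7: prefer A, take joint from B; A=[-] B=[-] C=[hinge,peg,ingot,clip,apple,grate,joint]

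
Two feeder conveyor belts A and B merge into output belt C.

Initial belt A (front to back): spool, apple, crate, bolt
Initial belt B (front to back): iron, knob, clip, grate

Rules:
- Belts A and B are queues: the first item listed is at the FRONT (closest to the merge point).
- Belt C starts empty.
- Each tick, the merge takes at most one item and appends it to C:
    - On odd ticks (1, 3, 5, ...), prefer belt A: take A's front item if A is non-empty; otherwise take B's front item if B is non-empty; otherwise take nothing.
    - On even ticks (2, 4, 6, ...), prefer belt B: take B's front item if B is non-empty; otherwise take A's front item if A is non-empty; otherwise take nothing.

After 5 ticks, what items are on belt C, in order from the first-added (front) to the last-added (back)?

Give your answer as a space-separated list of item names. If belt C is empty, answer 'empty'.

Answer: spool iron apple knob crate

Derivation:
Tick 1: prefer A, take spool from A; A=[apple,crate,bolt] B=[iron,knob,clip,grate] C=[spool]
Tick 2: prefer B, take iron from B; A=[apple,crate,bolt] B=[knob,clip,grate] C=[spool,iron]
Tick 3: prefer A, take apple from A; A=[crate,bolt] B=[knob,clip,grate] C=[spool,iron,apple]
Tick 4: prefer B, take knob from B; A=[crate,bolt] B=[clip,grate] C=[spool,iron,apple,knob]
Tick 5: prefer A, take crate from A; A=[bolt] B=[clip,grate] C=[spool,iron,apple,knob,crate]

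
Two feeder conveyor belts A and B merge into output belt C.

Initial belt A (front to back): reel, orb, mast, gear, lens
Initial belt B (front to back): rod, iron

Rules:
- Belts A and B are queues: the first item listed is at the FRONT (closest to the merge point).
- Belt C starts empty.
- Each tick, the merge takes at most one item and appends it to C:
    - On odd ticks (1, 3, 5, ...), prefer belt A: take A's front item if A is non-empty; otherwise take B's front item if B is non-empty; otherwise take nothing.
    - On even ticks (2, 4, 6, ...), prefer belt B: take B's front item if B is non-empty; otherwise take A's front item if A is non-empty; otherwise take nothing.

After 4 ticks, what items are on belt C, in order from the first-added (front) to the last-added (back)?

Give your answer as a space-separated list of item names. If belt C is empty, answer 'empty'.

Answer: reel rod orb iron

Derivation:
Tick 1: prefer A, take reel from A; A=[orb,mast,gear,lens] B=[rod,iron] C=[reel]
Tick 2: prefer B, take rod from B; A=[orb,mast,gear,lens] B=[iron] C=[reel,rod]
Tick 3: prefer A, take orb from A; A=[mast,gear,lens] B=[iron] C=[reel,rod,orb]
Tick 4: prefer B, take iron from B; A=[mast,gear,lens] B=[-] C=[reel,rod,orb,iron]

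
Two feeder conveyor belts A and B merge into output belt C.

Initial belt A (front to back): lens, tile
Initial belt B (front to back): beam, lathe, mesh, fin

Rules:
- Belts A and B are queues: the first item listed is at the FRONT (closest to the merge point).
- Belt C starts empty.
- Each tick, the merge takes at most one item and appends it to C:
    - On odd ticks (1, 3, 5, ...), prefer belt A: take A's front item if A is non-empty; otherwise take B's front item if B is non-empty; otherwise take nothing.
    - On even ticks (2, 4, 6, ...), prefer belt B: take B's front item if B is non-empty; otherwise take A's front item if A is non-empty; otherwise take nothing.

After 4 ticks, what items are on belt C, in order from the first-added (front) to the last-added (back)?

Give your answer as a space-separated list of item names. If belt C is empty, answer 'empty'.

Tick 1: prefer A, take lens from A; A=[tile] B=[beam,lathe,mesh,fin] C=[lens]
Tick 2: prefer B, take beam from B; A=[tile] B=[lathe,mesh,fin] C=[lens,beam]
Tick 3: prefer A, take tile from A; A=[-] B=[lathe,mesh,fin] C=[lens,beam,tile]
Tick 4: prefer B, take lathe from B; A=[-] B=[mesh,fin] C=[lens,beam,tile,lathe]

Answer: lens beam tile lathe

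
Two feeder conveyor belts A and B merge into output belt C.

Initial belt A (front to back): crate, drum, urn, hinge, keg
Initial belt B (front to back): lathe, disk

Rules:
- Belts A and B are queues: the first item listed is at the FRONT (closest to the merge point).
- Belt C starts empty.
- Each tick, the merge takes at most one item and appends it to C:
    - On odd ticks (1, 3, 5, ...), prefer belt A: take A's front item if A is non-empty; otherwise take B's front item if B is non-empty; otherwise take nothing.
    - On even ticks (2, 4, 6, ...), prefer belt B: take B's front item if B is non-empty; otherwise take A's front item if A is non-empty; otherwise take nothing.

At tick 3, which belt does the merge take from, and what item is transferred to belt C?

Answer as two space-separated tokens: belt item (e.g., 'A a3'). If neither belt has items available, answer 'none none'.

Tick 1: prefer A, take crate from A; A=[drum,urn,hinge,keg] B=[lathe,disk] C=[crate]
Tick 2: prefer B, take lathe from B; A=[drum,urn,hinge,keg] B=[disk] C=[crate,lathe]
Tick 3: prefer A, take drum from A; A=[urn,hinge,keg] B=[disk] C=[crate,lathe,drum]

Answer: A drum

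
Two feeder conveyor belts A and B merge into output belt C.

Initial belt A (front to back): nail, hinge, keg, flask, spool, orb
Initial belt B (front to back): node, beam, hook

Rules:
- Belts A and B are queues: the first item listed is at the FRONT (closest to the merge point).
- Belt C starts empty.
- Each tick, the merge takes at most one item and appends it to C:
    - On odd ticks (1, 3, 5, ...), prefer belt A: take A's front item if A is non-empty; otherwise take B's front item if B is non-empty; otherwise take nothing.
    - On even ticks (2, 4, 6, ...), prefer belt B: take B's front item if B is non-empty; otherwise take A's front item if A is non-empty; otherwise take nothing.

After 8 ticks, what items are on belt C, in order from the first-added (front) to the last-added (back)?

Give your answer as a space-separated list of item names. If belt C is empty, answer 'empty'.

Tick 1: prefer A, take nail from A; A=[hinge,keg,flask,spool,orb] B=[node,beam,hook] C=[nail]
Tick 2: prefer B, take node from B; A=[hinge,keg,flask,spool,orb] B=[beam,hook] C=[nail,node]
Tick 3: prefer A, take hinge from A; A=[keg,flask,spool,orb] B=[beam,hook] C=[nail,node,hinge]
Tick 4: prefer B, take beam from B; A=[keg,flask,spool,orb] B=[hook] C=[nail,node,hinge,beam]
Tick 5: prefer A, take keg from A; A=[flask,spool,orb] B=[hook] C=[nail,node,hinge,beam,keg]
Tick 6: prefer B, take hook from B; A=[flask,spool,orb] B=[-] C=[nail,node,hinge,beam,keg,hook]
Tick 7: prefer A, take flask from A; A=[spool,orb] B=[-] C=[nail,node,hinge,beam,keg,hook,flask]
Tick 8: prefer B, take spool from A; A=[orb] B=[-] C=[nail,node,hinge,beam,keg,hook,flask,spool]

Answer: nail node hinge beam keg hook flask spool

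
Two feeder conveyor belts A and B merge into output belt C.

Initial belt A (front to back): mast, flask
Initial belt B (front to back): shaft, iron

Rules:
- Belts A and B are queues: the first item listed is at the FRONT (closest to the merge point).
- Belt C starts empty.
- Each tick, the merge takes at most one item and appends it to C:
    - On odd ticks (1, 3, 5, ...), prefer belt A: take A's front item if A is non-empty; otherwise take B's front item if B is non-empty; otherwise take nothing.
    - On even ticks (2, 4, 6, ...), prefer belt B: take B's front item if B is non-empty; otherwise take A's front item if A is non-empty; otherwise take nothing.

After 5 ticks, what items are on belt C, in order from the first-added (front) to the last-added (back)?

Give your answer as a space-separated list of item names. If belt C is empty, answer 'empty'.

Answer: mast shaft flask iron

Derivation:
Tick 1: prefer A, take mast from A; A=[flask] B=[shaft,iron] C=[mast]
Tick 2: prefer B, take shaft from B; A=[flask] B=[iron] C=[mast,shaft]
Tick 3: prefer A, take flask from A; A=[-] B=[iron] C=[mast,shaft,flask]
Tick 4: prefer B, take iron from B; A=[-] B=[-] C=[mast,shaft,flask,iron]
Tick 5: prefer A, both empty, nothing taken; A=[-] B=[-] C=[mast,shaft,flask,iron]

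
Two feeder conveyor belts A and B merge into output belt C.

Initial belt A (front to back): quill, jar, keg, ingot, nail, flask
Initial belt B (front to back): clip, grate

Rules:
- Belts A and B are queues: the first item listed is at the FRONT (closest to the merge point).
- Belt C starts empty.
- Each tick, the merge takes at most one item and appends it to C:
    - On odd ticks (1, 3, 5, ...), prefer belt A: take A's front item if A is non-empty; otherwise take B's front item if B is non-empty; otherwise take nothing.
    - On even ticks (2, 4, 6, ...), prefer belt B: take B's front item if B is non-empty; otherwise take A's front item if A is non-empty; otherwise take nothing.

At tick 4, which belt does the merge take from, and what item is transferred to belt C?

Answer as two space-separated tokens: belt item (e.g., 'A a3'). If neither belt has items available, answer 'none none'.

Answer: B grate

Derivation:
Tick 1: prefer A, take quill from A; A=[jar,keg,ingot,nail,flask] B=[clip,grate] C=[quill]
Tick 2: prefer B, take clip from B; A=[jar,keg,ingot,nail,flask] B=[grate] C=[quill,clip]
Tick 3: prefer A, take jar from A; A=[keg,ingot,nail,flask] B=[grate] C=[quill,clip,jar]
Tick 4: prefer B, take grate from B; A=[keg,ingot,nail,flask] B=[-] C=[quill,clip,jar,grate]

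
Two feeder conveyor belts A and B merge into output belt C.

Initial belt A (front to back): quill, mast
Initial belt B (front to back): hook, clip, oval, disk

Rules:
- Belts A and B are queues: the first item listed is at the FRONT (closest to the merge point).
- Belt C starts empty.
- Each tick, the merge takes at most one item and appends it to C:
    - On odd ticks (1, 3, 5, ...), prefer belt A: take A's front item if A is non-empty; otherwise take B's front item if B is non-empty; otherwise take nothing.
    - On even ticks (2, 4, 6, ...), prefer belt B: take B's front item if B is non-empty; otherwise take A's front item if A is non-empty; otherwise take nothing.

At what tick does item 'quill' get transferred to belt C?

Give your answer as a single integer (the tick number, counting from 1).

Answer: 1

Derivation:
Tick 1: prefer A, take quill from A; A=[mast] B=[hook,clip,oval,disk] C=[quill]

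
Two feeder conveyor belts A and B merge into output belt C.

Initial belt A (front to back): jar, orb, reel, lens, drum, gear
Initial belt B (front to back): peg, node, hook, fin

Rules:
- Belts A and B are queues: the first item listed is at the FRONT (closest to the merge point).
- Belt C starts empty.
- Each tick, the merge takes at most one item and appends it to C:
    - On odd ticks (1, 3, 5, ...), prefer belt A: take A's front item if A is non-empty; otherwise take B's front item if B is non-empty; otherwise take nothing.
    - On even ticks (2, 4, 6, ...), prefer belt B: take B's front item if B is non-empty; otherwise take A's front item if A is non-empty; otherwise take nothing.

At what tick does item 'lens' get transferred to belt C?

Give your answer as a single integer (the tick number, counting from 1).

Answer: 7

Derivation:
Tick 1: prefer A, take jar from A; A=[orb,reel,lens,drum,gear] B=[peg,node,hook,fin] C=[jar]
Tick 2: prefer B, take peg from B; A=[orb,reel,lens,drum,gear] B=[node,hook,fin] C=[jar,peg]
Tick 3: prefer A, take orb from A; A=[reel,lens,drum,gear] B=[node,hook,fin] C=[jar,peg,orb]
Tick 4: prefer B, take node from B; A=[reel,lens,drum,gear] B=[hook,fin] C=[jar,peg,orb,node]
Tick 5: prefer A, take reel from A; A=[lens,drum,gear] B=[hook,fin] C=[jar,peg,orb,node,reel]
Tick 6: prefer B, take hook from B; A=[lens,drum,gear] B=[fin] C=[jar,peg,orb,node,reel,hook]
Tick 7: prefer A, take lens from A; A=[drum,gear] B=[fin] C=[jar,peg,orb,node,reel,hook,lens]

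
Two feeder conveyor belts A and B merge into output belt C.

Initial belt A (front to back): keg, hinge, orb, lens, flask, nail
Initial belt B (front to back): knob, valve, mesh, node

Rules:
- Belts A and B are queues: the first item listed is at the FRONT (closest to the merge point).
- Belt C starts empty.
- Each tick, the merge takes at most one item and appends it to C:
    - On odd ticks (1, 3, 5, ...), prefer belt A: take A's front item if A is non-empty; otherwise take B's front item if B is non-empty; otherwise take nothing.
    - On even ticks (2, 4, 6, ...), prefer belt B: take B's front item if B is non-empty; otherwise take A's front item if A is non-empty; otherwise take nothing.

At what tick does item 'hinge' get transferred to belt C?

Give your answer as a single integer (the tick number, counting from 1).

Answer: 3

Derivation:
Tick 1: prefer A, take keg from A; A=[hinge,orb,lens,flask,nail] B=[knob,valve,mesh,node] C=[keg]
Tick 2: prefer B, take knob from B; A=[hinge,orb,lens,flask,nail] B=[valve,mesh,node] C=[keg,knob]
Tick 3: prefer A, take hinge from A; A=[orb,lens,flask,nail] B=[valve,mesh,node] C=[keg,knob,hinge]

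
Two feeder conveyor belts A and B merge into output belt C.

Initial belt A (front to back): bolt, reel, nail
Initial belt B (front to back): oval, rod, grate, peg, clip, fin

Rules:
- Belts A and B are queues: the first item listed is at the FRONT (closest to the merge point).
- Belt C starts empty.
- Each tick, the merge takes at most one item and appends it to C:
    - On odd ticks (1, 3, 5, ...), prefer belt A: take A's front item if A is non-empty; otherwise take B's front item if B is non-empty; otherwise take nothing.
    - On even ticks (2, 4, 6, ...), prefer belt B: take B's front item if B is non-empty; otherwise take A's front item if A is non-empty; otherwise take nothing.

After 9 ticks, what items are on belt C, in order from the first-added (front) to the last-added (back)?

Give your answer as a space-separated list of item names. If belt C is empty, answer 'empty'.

Answer: bolt oval reel rod nail grate peg clip fin

Derivation:
Tick 1: prefer A, take bolt from A; A=[reel,nail] B=[oval,rod,grate,peg,clip,fin] C=[bolt]
Tick 2: prefer B, take oval from B; A=[reel,nail] B=[rod,grate,peg,clip,fin] C=[bolt,oval]
Tick 3: prefer A, take reel from A; A=[nail] B=[rod,grate,peg,clip,fin] C=[bolt,oval,reel]
Tick 4: prefer B, take rod from B; A=[nail] B=[grate,peg,clip,fin] C=[bolt,oval,reel,rod]
Tick 5: prefer A, take nail from A; A=[-] B=[grate,peg,clip,fin] C=[bolt,oval,reel,rod,nail]
Tick 6: prefer B, take grate from B; A=[-] B=[peg,clip,fin] C=[bolt,oval,reel,rod,nail,grate]
Tick 7: prefer A, take peg from B; A=[-] B=[clip,fin] C=[bolt,oval,reel,rod,nail,grate,peg]
Tick 8: prefer B, take clip from B; A=[-] B=[fin] C=[bolt,oval,reel,rod,nail,grate,peg,clip]
Tick 9: prefer A, take fin from B; A=[-] B=[-] C=[bolt,oval,reel,rod,nail,grate,peg,clip,fin]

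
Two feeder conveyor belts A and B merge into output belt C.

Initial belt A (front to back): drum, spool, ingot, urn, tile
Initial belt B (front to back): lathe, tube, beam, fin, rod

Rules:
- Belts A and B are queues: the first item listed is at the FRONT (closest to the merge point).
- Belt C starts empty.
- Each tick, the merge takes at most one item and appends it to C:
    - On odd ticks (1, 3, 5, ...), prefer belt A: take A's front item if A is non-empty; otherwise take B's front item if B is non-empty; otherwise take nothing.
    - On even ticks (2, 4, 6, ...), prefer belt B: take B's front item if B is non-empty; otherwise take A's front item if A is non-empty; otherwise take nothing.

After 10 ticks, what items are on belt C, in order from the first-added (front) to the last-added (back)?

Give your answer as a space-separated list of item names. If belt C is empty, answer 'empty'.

Tick 1: prefer A, take drum from A; A=[spool,ingot,urn,tile] B=[lathe,tube,beam,fin,rod] C=[drum]
Tick 2: prefer B, take lathe from B; A=[spool,ingot,urn,tile] B=[tube,beam,fin,rod] C=[drum,lathe]
Tick 3: prefer A, take spool from A; A=[ingot,urn,tile] B=[tube,beam,fin,rod] C=[drum,lathe,spool]
Tick 4: prefer B, take tube from B; A=[ingot,urn,tile] B=[beam,fin,rod] C=[drum,lathe,spool,tube]
Tick 5: prefer A, take ingot from A; A=[urn,tile] B=[beam,fin,rod] C=[drum,lathe,spool,tube,ingot]
Tick 6: prefer B, take beam from B; A=[urn,tile] B=[fin,rod] C=[drum,lathe,spool,tube,ingot,beam]
Tick 7: prefer A, take urn from A; A=[tile] B=[fin,rod] C=[drum,lathe,spool,tube,ingot,beam,urn]
Tick 8: prefer B, take fin from B; A=[tile] B=[rod] C=[drum,lathe,spool,tube,ingot,beam,urn,fin]
Tick 9: prefer A, take tile from A; A=[-] B=[rod] C=[drum,lathe,spool,tube,ingot,beam,urn,fin,tile]
Tick 10: prefer B, take rod from B; A=[-] B=[-] C=[drum,lathe,spool,tube,ingot,beam,urn,fin,tile,rod]

Answer: drum lathe spool tube ingot beam urn fin tile rod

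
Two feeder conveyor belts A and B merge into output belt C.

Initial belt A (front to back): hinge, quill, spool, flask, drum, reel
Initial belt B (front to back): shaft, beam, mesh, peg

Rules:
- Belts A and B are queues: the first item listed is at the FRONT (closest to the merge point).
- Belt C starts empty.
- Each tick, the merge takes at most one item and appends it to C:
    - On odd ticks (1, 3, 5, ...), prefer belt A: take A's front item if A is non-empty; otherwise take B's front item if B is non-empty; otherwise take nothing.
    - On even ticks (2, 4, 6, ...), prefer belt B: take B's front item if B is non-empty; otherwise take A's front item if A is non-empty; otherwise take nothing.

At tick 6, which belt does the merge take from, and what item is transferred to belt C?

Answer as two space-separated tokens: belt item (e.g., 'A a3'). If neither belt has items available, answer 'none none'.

Tick 1: prefer A, take hinge from A; A=[quill,spool,flask,drum,reel] B=[shaft,beam,mesh,peg] C=[hinge]
Tick 2: prefer B, take shaft from B; A=[quill,spool,flask,drum,reel] B=[beam,mesh,peg] C=[hinge,shaft]
Tick 3: prefer A, take quill from A; A=[spool,flask,drum,reel] B=[beam,mesh,peg] C=[hinge,shaft,quill]
Tick 4: prefer B, take beam from B; A=[spool,flask,drum,reel] B=[mesh,peg] C=[hinge,shaft,quill,beam]
Tick 5: prefer A, take spool from A; A=[flask,drum,reel] B=[mesh,peg] C=[hinge,shaft,quill,beam,spool]
Tick 6: prefer B, take mesh from B; A=[flask,drum,reel] B=[peg] C=[hinge,shaft,quill,beam,spool,mesh]

Answer: B mesh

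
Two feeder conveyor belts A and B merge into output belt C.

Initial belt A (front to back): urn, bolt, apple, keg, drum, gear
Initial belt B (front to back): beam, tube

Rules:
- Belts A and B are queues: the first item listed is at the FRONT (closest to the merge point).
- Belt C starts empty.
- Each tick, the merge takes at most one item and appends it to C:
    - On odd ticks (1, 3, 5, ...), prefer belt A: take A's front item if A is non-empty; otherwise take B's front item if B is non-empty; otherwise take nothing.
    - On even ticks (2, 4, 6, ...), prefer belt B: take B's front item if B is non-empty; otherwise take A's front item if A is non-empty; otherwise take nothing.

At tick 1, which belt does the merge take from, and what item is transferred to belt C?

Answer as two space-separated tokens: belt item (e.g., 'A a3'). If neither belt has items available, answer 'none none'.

Answer: A urn

Derivation:
Tick 1: prefer A, take urn from A; A=[bolt,apple,keg,drum,gear] B=[beam,tube] C=[urn]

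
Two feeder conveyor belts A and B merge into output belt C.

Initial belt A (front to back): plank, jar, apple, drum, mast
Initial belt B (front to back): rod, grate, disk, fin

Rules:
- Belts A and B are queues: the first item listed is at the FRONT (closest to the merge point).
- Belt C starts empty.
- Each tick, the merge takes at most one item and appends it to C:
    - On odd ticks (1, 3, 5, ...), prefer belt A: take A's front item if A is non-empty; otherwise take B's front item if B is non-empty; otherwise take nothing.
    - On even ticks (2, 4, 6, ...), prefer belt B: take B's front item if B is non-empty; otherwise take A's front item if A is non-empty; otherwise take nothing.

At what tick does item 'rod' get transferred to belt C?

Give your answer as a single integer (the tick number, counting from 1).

Answer: 2

Derivation:
Tick 1: prefer A, take plank from A; A=[jar,apple,drum,mast] B=[rod,grate,disk,fin] C=[plank]
Tick 2: prefer B, take rod from B; A=[jar,apple,drum,mast] B=[grate,disk,fin] C=[plank,rod]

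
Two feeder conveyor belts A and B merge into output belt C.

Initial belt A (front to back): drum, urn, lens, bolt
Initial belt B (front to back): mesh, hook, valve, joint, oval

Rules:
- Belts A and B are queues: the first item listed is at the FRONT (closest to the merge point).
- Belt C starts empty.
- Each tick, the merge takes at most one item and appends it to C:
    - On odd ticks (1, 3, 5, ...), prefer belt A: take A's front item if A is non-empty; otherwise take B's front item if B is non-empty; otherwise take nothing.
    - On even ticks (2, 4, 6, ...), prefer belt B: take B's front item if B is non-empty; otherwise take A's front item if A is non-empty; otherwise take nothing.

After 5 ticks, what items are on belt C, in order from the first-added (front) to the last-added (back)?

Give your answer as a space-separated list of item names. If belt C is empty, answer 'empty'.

Tick 1: prefer A, take drum from A; A=[urn,lens,bolt] B=[mesh,hook,valve,joint,oval] C=[drum]
Tick 2: prefer B, take mesh from B; A=[urn,lens,bolt] B=[hook,valve,joint,oval] C=[drum,mesh]
Tick 3: prefer A, take urn from A; A=[lens,bolt] B=[hook,valve,joint,oval] C=[drum,mesh,urn]
Tick 4: prefer B, take hook from B; A=[lens,bolt] B=[valve,joint,oval] C=[drum,mesh,urn,hook]
Tick 5: prefer A, take lens from A; A=[bolt] B=[valve,joint,oval] C=[drum,mesh,urn,hook,lens]

Answer: drum mesh urn hook lens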